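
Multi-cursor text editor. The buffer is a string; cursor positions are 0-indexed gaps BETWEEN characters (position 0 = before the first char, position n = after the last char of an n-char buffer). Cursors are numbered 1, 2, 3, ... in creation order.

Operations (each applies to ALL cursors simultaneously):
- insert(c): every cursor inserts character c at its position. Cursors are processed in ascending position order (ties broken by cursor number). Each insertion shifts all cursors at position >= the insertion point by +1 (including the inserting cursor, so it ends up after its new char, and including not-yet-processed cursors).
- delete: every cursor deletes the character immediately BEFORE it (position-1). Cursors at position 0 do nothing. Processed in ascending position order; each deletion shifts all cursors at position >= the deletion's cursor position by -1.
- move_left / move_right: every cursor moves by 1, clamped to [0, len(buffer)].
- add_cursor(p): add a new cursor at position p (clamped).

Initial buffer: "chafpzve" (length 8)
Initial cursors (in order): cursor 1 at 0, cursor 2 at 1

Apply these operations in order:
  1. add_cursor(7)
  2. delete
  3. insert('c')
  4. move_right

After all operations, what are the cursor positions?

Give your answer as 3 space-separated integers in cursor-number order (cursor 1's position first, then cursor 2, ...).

After op 1 (add_cursor(7)): buffer="chafpzve" (len 8), cursors c1@0 c2@1 c3@7, authorship ........
After op 2 (delete): buffer="hafpze" (len 6), cursors c1@0 c2@0 c3@5, authorship ......
After op 3 (insert('c')): buffer="cchafpzce" (len 9), cursors c1@2 c2@2 c3@8, authorship 12.....3.
After op 4 (move_right): buffer="cchafpzce" (len 9), cursors c1@3 c2@3 c3@9, authorship 12.....3.

Answer: 3 3 9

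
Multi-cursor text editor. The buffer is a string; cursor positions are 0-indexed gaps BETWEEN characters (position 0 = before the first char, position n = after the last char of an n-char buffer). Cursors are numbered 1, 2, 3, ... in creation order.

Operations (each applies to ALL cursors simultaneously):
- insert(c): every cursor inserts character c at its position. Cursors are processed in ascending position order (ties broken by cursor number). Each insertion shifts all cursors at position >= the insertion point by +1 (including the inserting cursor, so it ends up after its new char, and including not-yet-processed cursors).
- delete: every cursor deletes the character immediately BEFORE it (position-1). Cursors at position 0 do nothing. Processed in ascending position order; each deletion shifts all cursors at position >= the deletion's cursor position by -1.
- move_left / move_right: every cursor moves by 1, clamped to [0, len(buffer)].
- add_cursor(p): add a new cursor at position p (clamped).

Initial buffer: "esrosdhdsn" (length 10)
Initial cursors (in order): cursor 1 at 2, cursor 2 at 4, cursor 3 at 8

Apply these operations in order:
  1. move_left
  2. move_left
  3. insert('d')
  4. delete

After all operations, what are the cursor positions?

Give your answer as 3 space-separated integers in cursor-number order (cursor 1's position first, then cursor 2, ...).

Answer: 0 2 6

Derivation:
After op 1 (move_left): buffer="esrosdhdsn" (len 10), cursors c1@1 c2@3 c3@7, authorship ..........
After op 2 (move_left): buffer="esrosdhdsn" (len 10), cursors c1@0 c2@2 c3@6, authorship ..........
After op 3 (insert('d')): buffer="desdrosddhdsn" (len 13), cursors c1@1 c2@4 c3@9, authorship 1..2....3....
After op 4 (delete): buffer="esrosdhdsn" (len 10), cursors c1@0 c2@2 c3@6, authorship ..........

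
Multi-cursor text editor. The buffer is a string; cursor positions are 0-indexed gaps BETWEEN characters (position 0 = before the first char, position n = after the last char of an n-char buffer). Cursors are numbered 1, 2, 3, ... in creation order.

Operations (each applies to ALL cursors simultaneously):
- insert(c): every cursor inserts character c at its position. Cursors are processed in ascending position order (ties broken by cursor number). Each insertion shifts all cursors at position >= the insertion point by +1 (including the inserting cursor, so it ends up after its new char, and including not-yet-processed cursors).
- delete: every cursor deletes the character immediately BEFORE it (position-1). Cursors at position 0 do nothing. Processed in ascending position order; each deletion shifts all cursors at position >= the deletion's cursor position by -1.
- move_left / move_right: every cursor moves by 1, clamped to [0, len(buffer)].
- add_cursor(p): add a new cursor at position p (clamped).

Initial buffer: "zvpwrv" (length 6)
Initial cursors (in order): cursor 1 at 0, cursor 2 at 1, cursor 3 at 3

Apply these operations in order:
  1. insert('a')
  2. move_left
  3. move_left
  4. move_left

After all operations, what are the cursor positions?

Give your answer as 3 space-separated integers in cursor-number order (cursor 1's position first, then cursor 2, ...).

After op 1 (insert('a')): buffer="azavpawrv" (len 9), cursors c1@1 c2@3 c3@6, authorship 1.2..3...
After op 2 (move_left): buffer="azavpawrv" (len 9), cursors c1@0 c2@2 c3@5, authorship 1.2..3...
After op 3 (move_left): buffer="azavpawrv" (len 9), cursors c1@0 c2@1 c3@4, authorship 1.2..3...
After op 4 (move_left): buffer="azavpawrv" (len 9), cursors c1@0 c2@0 c3@3, authorship 1.2..3...

Answer: 0 0 3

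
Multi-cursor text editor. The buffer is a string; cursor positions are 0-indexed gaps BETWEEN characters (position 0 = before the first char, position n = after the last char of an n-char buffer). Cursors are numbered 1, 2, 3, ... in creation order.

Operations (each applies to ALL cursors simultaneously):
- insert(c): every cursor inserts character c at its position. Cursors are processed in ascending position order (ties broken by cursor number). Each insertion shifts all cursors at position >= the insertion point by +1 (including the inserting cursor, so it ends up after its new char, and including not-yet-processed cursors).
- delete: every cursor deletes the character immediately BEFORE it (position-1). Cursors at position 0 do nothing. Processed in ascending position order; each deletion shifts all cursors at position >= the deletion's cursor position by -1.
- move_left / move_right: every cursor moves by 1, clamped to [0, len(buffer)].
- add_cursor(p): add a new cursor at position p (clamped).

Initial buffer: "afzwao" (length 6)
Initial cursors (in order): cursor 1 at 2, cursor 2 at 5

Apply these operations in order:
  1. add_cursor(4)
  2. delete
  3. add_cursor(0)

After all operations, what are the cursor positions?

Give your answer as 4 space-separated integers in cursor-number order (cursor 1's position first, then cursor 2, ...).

After op 1 (add_cursor(4)): buffer="afzwao" (len 6), cursors c1@2 c3@4 c2@5, authorship ......
After op 2 (delete): buffer="azo" (len 3), cursors c1@1 c2@2 c3@2, authorship ...
After op 3 (add_cursor(0)): buffer="azo" (len 3), cursors c4@0 c1@1 c2@2 c3@2, authorship ...

Answer: 1 2 2 0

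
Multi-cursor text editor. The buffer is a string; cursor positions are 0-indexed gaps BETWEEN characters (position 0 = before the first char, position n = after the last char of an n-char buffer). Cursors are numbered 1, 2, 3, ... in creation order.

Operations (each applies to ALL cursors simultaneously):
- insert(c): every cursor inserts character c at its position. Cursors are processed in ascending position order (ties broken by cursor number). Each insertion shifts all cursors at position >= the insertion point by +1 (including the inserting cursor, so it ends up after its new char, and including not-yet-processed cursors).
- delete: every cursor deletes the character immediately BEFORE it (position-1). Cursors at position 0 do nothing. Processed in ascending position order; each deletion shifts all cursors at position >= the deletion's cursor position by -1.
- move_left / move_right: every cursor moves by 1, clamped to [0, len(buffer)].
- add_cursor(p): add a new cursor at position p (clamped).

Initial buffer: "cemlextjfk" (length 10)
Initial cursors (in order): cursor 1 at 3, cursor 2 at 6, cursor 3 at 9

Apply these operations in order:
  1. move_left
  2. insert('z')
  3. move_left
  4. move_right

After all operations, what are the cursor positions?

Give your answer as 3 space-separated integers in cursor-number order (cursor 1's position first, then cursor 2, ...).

Answer: 3 7 11

Derivation:
After op 1 (move_left): buffer="cemlextjfk" (len 10), cursors c1@2 c2@5 c3@8, authorship ..........
After op 2 (insert('z')): buffer="cezmlezxtjzfk" (len 13), cursors c1@3 c2@7 c3@11, authorship ..1...2...3..
After op 3 (move_left): buffer="cezmlezxtjzfk" (len 13), cursors c1@2 c2@6 c3@10, authorship ..1...2...3..
After op 4 (move_right): buffer="cezmlezxtjzfk" (len 13), cursors c1@3 c2@7 c3@11, authorship ..1...2...3..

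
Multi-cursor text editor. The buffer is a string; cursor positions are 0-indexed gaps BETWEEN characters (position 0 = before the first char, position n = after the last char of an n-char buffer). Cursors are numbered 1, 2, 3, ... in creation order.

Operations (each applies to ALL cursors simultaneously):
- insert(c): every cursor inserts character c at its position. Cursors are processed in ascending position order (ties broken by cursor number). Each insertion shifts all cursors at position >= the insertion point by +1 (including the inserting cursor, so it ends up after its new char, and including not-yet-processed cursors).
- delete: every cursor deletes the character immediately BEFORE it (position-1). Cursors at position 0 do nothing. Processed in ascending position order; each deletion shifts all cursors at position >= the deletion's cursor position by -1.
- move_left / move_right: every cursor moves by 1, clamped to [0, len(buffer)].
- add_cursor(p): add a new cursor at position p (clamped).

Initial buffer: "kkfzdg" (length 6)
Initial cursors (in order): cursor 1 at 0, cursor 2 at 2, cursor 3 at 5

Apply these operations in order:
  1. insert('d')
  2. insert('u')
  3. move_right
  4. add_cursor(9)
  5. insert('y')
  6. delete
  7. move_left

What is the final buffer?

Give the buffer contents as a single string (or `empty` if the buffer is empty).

Answer: dukkdufzddug

Derivation:
After op 1 (insert('d')): buffer="dkkdfzddg" (len 9), cursors c1@1 c2@4 c3@8, authorship 1..2...3.
After op 2 (insert('u')): buffer="dukkdufzddug" (len 12), cursors c1@2 c2@6 c3@11, authorship 11..22...33.
After op 3 (move_right): buffer="dukkdufzddug" (len 12), cursors c1@3 c2@7 c3@12, authorship 11..22...33.
After op 4 (add_cursor(9)): buffer="dukkdufzddug" (len 12), cursors c1@3 c2@7 c4@9 c3@12, authorship 11..22...33.
After op 5 (insert('y')): buffer="dukykdufyzdydugy" (len 16), cursors c1@4 c2@9 c4@12 c3@16, authorship 11.1.22.2..433.3
After op 6 (delete): buffer="dukkdufzddug" (len 12), cursors c1@3 c2@7 c4@9 c3@12, authorship 11..22...33.
After op 7 (move_left): buffer="dukkdufzddug" (len 12), cursors c1@2 c2@6 c4@8 c3@11, authorship 11..22...33.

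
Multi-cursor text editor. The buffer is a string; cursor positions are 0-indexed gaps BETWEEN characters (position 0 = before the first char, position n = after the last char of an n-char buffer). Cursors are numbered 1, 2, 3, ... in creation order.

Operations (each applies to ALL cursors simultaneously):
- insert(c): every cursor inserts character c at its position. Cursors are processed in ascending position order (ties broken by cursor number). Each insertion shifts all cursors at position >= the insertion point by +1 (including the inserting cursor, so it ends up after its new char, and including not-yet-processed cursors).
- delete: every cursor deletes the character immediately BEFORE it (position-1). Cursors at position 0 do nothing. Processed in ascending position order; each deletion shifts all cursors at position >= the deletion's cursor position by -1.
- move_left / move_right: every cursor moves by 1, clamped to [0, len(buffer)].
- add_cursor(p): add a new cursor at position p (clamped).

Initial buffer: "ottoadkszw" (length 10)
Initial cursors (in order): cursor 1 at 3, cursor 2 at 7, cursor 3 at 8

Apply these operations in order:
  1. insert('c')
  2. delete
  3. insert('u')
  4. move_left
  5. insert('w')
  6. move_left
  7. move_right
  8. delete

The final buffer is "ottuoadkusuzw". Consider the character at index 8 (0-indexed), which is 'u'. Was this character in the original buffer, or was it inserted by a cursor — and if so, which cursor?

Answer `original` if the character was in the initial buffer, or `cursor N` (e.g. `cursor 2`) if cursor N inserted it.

Answer: cursor 2

Derivation:
After op 1 (insert('c')): buffer="ottcoadkcsczw" (len 13), cursors c1@4 c2@9 c3@11, authorship ...1....2.3..
After op 2 (delete): buffer="ottoadkszw" (len 10), cursors c1@3 c2@7 c3@8, authorship ..........
After op 3 (insert('u')): buffer="ottuoadkusuzw" (len 13), cursors c1@4 c2@9 c3@11, authorship ...1....2.3..
After op 4 (move_left): buffer="ottuoadkusuzw" (len 13), cursors c1@3 c2@8 c3@10, authorship ...1....2.3..
After op 5 (insert('w')): buffer="ottwuoadkwuswuzw" (len 16), cursors c1@4 c2@10 c3@13, authorship ...11....22.33..
After op 6 (move_left): buffer="ottwuoadkwuswuzw" (len 16), cursors c1@3 c2@9 c3@12, authorship ...11....22.33..
After op 7 (move_right): buffer="ottwuoadkwuswuzw" (len 16), cursors c1@4 c2@10 c3@13, authorship ...11....22.33..
After op 8 (delete): buffer="ottuoadkusuzw" (len 13), cursors c1@3 c2@8 c3@10, authorship ...1....2.3..
Authorship (.=original, N=cursor N): . . . 1 . . . . 2 . 3 . .
Index 8: author = 2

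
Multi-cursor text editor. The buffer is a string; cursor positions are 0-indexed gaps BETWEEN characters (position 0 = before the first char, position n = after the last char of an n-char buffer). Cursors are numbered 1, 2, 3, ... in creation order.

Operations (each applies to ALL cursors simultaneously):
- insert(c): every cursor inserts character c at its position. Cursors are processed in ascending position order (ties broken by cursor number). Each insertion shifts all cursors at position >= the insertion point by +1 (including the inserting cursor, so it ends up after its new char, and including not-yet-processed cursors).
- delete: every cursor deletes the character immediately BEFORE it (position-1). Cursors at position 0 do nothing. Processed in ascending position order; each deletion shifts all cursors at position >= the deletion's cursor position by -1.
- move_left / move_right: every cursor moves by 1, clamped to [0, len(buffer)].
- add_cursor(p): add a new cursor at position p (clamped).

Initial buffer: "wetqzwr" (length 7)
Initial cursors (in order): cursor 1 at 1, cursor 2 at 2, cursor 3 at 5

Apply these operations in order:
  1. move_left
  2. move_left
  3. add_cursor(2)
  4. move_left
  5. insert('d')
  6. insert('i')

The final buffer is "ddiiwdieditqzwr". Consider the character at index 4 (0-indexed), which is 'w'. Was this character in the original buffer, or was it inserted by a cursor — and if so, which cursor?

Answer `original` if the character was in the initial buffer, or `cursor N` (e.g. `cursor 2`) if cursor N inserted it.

Answer: original

Derivation:
After op 1 (move_left): buffer="wetqzwr" (len 7), cursors c1@0 c2@1 c3@4, authorship .......
After op 2 (move_left): buffer="wetqzwr" (len 7), cursors c1@0 c2@0 c3@3, authorship .......
After op 3 (add_cursor(2)): buffer="wetqzwr" (len 7), cursors c1@0 c2@0 c4@2 c3@3, authorship .......
After op 4 (move_left): buffer="wetqzwr" (len 7), cursors c1@0 c2@0 c4@1 c3@2, authorship .......
After op 5 (insert('d')): buffer="ddwdedtqzwr" (len 11), cursors c1@2 c2@2 c4@4 c3@6, authorship 12.4.3.....
After op 6 (insert('i')): buffer="ddiiwdieditqzwr" (len 15), cursors c1@4 c2@4 c4@7 c3@10, authorship 1212.44.33.....
Authorship (.=original, N=cursor N): 1 2 1 2 . 4 4 . 3 3 . . . . .
Index 4: author = original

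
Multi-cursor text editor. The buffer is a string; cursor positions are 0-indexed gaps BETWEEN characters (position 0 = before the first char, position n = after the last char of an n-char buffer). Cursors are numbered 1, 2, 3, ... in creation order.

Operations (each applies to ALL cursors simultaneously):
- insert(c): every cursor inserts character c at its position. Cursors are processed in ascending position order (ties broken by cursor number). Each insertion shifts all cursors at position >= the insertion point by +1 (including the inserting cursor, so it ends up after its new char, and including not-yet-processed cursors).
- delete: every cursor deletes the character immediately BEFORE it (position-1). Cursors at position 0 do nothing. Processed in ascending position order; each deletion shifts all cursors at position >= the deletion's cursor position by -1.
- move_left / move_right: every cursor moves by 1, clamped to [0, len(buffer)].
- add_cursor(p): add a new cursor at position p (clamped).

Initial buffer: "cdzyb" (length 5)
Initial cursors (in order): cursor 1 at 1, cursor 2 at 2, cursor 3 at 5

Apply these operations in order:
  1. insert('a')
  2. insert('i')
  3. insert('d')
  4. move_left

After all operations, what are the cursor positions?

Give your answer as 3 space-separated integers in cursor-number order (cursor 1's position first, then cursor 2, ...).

Answer: 3 7 13

Derivation:
After op 1 (insert('a')): buffer="cadazyba" (len 8), cursors c1@2 c2@4 c3@8, authorship .1.2...3
After op 2 (insert('i')): buffer="caidaizybai" (len 11), cursors c1@3 c2@6 c3@11, authorship .11.22...33
After op 3 (insert('d')): buffer="caiddaidzybaid" (len 14), cursors c1@4 c2@8 c3@14, authorship .111.222...333
After op 4 (move_left): buffer="caiddaidzybaid" (len 14), cursors c1@3 c2@7 c3@13, authorship .111.222...333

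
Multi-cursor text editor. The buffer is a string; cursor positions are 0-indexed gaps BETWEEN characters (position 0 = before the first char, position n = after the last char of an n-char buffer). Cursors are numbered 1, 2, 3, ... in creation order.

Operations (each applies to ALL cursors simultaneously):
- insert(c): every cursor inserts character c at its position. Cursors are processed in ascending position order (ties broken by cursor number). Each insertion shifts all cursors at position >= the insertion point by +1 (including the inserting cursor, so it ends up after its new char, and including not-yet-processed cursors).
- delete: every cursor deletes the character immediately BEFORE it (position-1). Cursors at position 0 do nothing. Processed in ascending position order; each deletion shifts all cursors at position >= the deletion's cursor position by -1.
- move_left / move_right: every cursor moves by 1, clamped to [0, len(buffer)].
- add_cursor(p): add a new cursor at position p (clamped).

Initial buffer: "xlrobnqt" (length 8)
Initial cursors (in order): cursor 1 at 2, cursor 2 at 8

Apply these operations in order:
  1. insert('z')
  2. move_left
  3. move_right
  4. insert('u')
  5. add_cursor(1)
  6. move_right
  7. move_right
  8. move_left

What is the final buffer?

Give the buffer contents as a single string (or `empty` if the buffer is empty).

Answer: xlzurobnqtzu

Derivation:
After op 1 (insert('z')): buffer="xlzrobnqtz" (len 10), cursors c1@3 c2@10, authorship ..1......2
After op 2 (move_left): buffer="xlzrobnqtz" (len 10), cursors c1@2 c2@9, authorship ..1......2
After op 3 (move_right): buffer="xlzrobnqtz" (len 10), cursors c1@3 c2@10, authorship ..1......2
After op 4 (insert('u')): buffer="xlzurobnqtzu" (len 12), cursors c1@4 c2@12, authorship ..11......22
After op 5 (add_cursor(1)): buffer="xlzurobnqtzu" (len 12), cursors c3@1 c1@4 c2@12, authorship ..11......22
After op 6 (move_right): buffer="xlzurobnqtzu" (len 12), cursors c3@2 c1@5 c2@12, authorship ..11......22
After op 7 (move_right): buffer="xlzurobnqtzu" (len 12), cursors c3@3 c1@6 c2@12, authorship ..11......22
After op 8 (move_left): buffer="xlzurobnqtzu" (len 12), cursors c3@2 c1@5 c2@11, authorship ..11......22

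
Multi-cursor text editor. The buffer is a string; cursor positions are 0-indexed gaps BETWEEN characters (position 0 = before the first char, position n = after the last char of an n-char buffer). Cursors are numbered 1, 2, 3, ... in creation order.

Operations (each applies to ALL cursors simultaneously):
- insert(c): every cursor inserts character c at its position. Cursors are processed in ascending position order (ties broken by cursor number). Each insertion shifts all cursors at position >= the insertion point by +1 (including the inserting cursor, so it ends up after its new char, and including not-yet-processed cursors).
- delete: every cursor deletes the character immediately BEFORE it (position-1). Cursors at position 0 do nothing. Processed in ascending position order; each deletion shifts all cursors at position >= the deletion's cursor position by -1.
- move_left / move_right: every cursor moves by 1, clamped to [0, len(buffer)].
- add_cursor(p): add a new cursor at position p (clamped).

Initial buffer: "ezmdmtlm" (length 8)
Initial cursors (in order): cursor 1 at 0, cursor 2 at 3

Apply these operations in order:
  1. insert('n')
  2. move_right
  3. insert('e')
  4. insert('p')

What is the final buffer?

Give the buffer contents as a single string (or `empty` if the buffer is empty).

After op 1 (insert('n')): buffer="nezmndmtlm" (len 10), cursors c1@1 c2@5, authorship 1...2.....
After op 2 (move_right): buffer="nezmndmtlm" (len 10), cursors c1@2 c2@6, authorship 1...2.....
After op 3 (insert('e')): buffer="neezmndemtlm" (len 12), cursors c1@3 c2@8, authorship 1.1..2.2....
After op 4 (insert('p')): buffer="neepzmndepmtlm" (len 14), cursors c1@4 c2@10, authorship 1.11..2.22....

Answer: neepzmndepmtlm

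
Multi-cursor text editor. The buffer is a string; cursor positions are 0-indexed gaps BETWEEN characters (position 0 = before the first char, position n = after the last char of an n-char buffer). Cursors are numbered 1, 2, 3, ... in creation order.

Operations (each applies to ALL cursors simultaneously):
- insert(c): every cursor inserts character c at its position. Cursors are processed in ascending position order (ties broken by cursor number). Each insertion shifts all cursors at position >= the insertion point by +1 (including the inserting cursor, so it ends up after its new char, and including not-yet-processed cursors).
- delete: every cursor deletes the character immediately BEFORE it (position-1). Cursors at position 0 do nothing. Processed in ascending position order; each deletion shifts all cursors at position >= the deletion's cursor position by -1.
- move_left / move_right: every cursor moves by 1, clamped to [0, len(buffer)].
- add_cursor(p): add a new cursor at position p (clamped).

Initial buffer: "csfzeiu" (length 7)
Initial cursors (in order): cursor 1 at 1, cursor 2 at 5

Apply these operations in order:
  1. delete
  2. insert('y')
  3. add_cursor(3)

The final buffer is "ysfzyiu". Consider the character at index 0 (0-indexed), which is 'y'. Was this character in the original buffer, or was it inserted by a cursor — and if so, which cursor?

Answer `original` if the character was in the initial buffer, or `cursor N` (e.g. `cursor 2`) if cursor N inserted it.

After op 1 (delete): buffer="sfziu" (len 5), cursors c1@0 c2@3, authorship .....
After op 2 (insert('y')): buffer="ysfzyiu" (len 7), cursors c1@1 c2@5, authorship 1...2..
After op 3 (add_cursor(3)): buffer="ysfzyiu" (len 7), cursors c1@1 c3@3 c2@5, authorship 1...2..
Authorship (.=original, N=cursor N): 1 . . . 2 . .
Index 0: author = 1

Answer: cursor 1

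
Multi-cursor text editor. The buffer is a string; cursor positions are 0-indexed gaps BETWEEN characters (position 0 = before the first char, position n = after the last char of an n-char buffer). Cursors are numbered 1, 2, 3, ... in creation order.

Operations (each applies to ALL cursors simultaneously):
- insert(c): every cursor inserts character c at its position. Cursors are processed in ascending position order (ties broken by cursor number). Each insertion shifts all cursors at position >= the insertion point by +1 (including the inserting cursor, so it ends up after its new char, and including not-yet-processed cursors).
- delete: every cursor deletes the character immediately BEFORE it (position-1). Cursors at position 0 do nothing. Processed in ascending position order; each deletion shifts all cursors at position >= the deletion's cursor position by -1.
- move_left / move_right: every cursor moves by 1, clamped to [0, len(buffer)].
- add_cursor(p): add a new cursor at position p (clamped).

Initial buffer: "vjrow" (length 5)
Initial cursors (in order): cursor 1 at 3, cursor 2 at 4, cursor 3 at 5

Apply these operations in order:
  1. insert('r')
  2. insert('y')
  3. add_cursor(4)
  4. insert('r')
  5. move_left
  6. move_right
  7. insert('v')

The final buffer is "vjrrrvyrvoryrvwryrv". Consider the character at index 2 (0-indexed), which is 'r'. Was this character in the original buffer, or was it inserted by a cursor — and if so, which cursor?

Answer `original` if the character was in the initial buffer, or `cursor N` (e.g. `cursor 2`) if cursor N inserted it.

After op 1 (insert('r')): buffer="vjrrorwr" (len 8), cursors c1@4 c2@6 c3@8, authorship ...1.2.3
After op 2 (insert('y')): buffer="vjrryorywry" (len 11), cursors c1@5 c2@8 c3@11, authorship ...11.22.33
After op 3 (add_cursor(4)): buffer="vjrryorywry" (len 11), cursors c4@4 c1@5 c2@8 c3@11, authorship ...11.22.33
After op 4 (insert('r')): buffer="vjrrryroryrwryr" (len 15), cursors c4@5 c1@7 c2@11 c3@15, authorship ...1411.222.333
After op 5 (move_left): buffer="vjrrryroryrwryr" (len 15), cursors c4@4 c1@6 c2@10 c3@14, authorship ...1411.222.333
After op 6 (move_right): buffer="vjrrryroryrwryr" (len 15), cursors c4@5 c1@7 c2@11 c3@15, authorship ...1411.222.333
After op 7 (insert('v')): buffer="vjrrrvyrvoryrvwryrv" (len 19), cursors c4@6 c1@9 c2@14 c3@19, authorship ...144111.2222.3333
Authorship (.=original, N=cursor N): . . . 1 4 4 1 1 1 . 2 2 2 2 . 3 3 3 3
Index 2: author = original

Answer: original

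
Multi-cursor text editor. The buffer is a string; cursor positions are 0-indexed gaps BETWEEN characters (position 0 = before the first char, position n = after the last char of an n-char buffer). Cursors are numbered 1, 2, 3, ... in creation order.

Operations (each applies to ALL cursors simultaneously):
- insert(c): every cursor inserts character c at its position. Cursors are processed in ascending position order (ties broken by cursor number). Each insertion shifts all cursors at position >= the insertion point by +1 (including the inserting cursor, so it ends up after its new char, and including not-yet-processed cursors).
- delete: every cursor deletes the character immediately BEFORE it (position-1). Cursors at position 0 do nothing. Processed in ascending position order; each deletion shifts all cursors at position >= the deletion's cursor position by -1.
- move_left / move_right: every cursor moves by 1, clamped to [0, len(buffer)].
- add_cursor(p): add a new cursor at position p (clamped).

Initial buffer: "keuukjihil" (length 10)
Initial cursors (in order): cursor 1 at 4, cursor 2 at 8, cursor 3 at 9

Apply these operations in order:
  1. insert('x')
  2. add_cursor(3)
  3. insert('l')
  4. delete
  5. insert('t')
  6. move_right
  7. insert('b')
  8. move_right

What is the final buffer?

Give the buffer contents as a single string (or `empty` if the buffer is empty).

After op 1 (insert('x')): buffer="keuuxkjihxixl" (len 13), cursors c1@5 c2@10 c3@12, authorship ....1....2.3.
After op 2 (add_cursor(3)): buffer="keuuxkjihxixl" (len 13), cursors c4@3 c1@5 c2@10 c3@12, authorship ....1....2.3.
After op 3 (insert('l')): buffer="keuluxlkjihxlixll" (len 17), cursors c4@4 c1@7 c2@13 c3@16, authorship ...4.11....22.33.
After op 4 (delete): buffer="keuuxkjihxixl" (len 13), cursors c4@3 c1@5 c2@10 c3@12, authorship ....1....2.3.
After op 5 (insert('t')): buffer="keutuxtkjihxtixtl" (len 17), cursors c4@4 c1@7 c2@13 c3@16, authorship ...4.11....22.33.
After op 6 (move_right): buffer="keutuxtkjihxtixtl" (len 17), cursors c4@5 c1@8 c2@14 c3@17, authorship ...4.11....22.33.
After op 7 (insert('b')): buffer="keutubxtkbjihxtibxtlb" (len 21), cursors c4@6 c1@10 c2@17 c3@21, authorship ...4.411.1...22.233.3
After op 8 (move_right): buffer="keutubxtkbjihxtibxtlb" (len 21), cursors c4@7 c1@11 c2@18 c3@21, authorship ...4.411.1...22.233.3

Answer: keutubxtkbjihxtibxtlb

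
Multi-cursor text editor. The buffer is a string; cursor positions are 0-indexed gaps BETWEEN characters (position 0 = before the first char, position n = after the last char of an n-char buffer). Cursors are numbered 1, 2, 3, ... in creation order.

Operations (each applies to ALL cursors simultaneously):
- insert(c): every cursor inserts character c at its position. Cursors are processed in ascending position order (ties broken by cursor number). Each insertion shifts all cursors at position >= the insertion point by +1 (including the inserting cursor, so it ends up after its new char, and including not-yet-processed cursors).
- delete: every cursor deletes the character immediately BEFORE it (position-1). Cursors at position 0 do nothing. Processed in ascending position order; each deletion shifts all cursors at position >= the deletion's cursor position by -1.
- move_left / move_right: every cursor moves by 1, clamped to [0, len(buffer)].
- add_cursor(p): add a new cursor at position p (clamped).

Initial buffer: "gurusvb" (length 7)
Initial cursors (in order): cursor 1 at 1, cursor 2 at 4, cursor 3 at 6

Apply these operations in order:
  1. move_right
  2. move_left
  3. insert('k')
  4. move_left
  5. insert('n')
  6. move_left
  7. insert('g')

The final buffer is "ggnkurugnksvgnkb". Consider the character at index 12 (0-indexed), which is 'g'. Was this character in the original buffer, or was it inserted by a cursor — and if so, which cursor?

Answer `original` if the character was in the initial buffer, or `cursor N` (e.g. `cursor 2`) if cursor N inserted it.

Answer: cursor 3

Derivation:
After op 1 (move_right): buffer="gurusvb" (len 7), cursors c1@2 c2@5 c3@7, authorship .......
After op 2 (move_left): buffer="gurusvb" (len 7), cursors c1@1 c2@4 c3@6, authorship .......
After op 3 (insert('k')): buffer="gkuruksvkb" (len 10), cursors c1@2 c2@6 c3@9, authorship .1...2..3.
After op 4 (move_left): buffer="gkuruksvkb" (len 10), cursors c1@1 c2@5 c3@8, authorship .1...2..3.
After op 5 (insert('n')): buffer="gnkurunksvnkb" (len 13), cursors c1@2 c2@7 c3@11, authorship .11...22..33.
After op 6 (move_left): buffer="gnkurunksvnkb" (len 13), cursors c1@1 c2@6 c3@10, authorship .11...22..33.
After op 7 (insert('g')): buffer="ggnkurugnksvgnkb" (len 16), cursors c1@2 c2@8 c3@13, authorship .111...222..333.
Authorship (.=original, N=cursor N): . 1 1 1 . . . 2 2 2 . . 3 3 3 .
Index 12: author = 3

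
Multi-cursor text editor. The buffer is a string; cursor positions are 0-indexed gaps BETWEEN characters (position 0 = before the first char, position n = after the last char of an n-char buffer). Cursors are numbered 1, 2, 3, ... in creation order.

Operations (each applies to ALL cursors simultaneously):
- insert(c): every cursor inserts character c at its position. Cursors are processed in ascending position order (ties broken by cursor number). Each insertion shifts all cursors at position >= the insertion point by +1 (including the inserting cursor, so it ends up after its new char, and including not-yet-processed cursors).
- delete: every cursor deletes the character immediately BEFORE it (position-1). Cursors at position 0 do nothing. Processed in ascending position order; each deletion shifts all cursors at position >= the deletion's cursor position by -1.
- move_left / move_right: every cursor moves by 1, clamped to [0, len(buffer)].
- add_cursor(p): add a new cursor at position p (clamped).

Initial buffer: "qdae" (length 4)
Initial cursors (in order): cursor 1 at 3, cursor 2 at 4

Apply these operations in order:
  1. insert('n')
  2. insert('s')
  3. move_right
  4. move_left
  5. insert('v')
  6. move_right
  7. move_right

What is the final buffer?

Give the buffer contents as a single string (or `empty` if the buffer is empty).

Answer: qdansvenvs

Derivation:
After op 1 (insert('n')): buffer="qdanen" (len 6), cursors c1@4 c2@6, authorship ...1.2
After op 2 (insert('s')): buffer="qdansens" (len 8), cursors c1@5 c2@8, authorship ...11.22
After op 3 (move_right): buffer="qdansens" (len 8), cursors c1@6 c2@8, authorship ...11.22
After op 4 (move_left): buffer="qdansens" (len 8), cursors c1@5 c2@7, authorship ...11.22
After op 5 (insert('v')): buffer="qdansvenvs" (len 10), cursors c1@6 c2@9, authorship ...111.222
After op 6 (move_right): buffer="qdansvenvs" (len 10), cursors c1@7 c2@10, authorship ...111.222
After op 7 (move_right): buffer="qdansvenvs" (len 10), cursors c1@8 c2@10, authorship ...111.222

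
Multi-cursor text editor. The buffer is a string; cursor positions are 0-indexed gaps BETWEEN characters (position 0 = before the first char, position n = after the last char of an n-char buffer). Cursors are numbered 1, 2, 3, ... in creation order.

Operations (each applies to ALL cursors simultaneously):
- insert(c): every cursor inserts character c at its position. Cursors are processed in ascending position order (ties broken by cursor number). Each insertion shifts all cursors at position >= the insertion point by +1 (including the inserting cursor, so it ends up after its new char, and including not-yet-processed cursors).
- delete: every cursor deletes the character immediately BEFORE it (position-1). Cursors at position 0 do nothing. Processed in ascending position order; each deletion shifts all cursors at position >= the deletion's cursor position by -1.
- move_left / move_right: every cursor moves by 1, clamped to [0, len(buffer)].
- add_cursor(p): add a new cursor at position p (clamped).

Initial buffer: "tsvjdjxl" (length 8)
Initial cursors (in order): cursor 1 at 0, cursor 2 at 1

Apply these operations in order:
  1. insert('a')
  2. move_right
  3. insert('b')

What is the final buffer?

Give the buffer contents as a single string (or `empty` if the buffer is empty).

After op 1 (insert('a')): buffer="atasvjdjxl" (len 10), cursors c1@1 c2@3, authorship 1.2.......
After op 2 (move_right): buffer="atasvjdjxl" (len 10), cursors c1@2 c2@4, authorship 1.2.......
After op 3 (insert('b')): buffer="atbasbvjdjxl" (len 12), cursors c1@3 c2@6, authorship 1.12.2......

Answer: atbasbvjdjxl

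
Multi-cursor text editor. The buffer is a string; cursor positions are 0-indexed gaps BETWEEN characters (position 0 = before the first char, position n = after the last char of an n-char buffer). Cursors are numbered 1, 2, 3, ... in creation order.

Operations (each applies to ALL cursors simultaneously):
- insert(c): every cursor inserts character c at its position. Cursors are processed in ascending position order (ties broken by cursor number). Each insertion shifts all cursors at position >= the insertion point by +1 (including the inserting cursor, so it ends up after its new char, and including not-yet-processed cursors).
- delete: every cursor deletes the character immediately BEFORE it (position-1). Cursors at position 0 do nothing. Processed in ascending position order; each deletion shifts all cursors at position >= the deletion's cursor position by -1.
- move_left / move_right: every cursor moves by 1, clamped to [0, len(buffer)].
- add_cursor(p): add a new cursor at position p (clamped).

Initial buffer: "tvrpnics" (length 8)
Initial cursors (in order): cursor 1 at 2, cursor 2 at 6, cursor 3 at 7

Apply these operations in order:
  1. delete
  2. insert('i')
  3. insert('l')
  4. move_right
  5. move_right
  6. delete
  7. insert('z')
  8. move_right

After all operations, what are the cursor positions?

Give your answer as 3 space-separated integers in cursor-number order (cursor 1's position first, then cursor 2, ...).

Answer: 6 11 11

Derivation:
After op 1 (delete): buffer="trpns" (len 5), cursors c1@1 c2@4 c3@4, authorship .....
After op 2 (insert('i')): buffer="tirpniis" (len 8), cursors c1@2 c2@7 c3@7, authorship .1...23.
After op 3 (insert('l')): buffer="tilrpniills" (len 11), cursors c1@3 c2@10 c3@10, authorship .11...2323.
After op 4 (move_right): buffer="tilrpniills" (len 11), cursors c1@4 c2@11 c3@11, authorship .11...2323.
After op 5 (move_right): buffer="tilrpniills" (len 11), cursors c1@5 c2@11 c3@11, authorship .11...2323.
After op 6 (delete): buffer="tilrniil" (len 8), cursors c1@4 c2@8 c3@8, authorship .11..232
After op 7 (insert('z')): buffer="tilrzniilzz" (len 11), cursors c1@5 c2@11 c3@11, authorship .11.1.23223
After op 8 (move_right): buffer="tilrzniilzz" (len 11), cursors c1@6 c2@11 c3@11, authorship .11.1.23223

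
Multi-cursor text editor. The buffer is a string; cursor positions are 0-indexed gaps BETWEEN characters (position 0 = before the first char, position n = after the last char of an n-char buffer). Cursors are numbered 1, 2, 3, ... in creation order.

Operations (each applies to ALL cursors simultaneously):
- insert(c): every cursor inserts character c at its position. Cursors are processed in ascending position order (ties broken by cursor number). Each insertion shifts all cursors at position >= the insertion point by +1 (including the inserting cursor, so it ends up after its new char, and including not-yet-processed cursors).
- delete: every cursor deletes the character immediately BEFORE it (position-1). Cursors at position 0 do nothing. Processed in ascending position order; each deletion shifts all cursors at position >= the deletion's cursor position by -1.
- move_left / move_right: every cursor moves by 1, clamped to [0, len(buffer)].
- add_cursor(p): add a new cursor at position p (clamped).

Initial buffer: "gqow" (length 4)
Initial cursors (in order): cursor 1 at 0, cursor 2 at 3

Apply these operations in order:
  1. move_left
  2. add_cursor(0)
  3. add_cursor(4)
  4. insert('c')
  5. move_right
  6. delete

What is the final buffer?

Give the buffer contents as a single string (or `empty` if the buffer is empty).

After op 1 (move_left): buffer="gqow" (len 4), cursors c1@0 c2@2, authorship ....
After op 2 (add_cursor(0)): buffer="gqow" (len 4), cursors c1@0 c3@0 c2@2, authorship ....
After op 3 (add_cursor(4)): buffer="gqow" (len 4), cursors c1@0 c3@0 c2@2 c4@4, authorship ....
After op 4 (insert('c')): buffer="ccgqcowc" (len 8), cursors c1@2 c3@2 c2@5 c4@8, authorship 13..2..4
After op 5 (move_right): buffer="ccgqcowc" (len 8), cursors c1@3 c3@3 c2@6 c4@8, authorship 13..2..4
After op 6 (delete): buffer="cqcw" (len 4), cursors c1@1 c3@1 c2@3 c4@4, authorship 1.2.

Answer: cqcw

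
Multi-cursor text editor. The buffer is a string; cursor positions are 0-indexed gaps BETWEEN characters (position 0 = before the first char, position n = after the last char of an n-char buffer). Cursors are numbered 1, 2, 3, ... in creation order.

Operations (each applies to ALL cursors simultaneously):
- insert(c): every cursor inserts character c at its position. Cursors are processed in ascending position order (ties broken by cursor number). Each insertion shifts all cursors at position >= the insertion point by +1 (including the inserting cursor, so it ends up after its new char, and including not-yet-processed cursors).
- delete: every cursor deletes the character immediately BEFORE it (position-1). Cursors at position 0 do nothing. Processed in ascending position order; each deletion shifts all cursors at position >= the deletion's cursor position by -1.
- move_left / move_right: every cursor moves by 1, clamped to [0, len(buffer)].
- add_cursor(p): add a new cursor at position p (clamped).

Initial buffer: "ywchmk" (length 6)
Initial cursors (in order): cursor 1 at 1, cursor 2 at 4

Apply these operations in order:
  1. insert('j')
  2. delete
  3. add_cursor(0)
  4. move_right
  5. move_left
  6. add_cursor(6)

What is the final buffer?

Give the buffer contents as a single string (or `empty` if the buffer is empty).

After op 1 (insert('j')): buffer="yjwchjmk" (len 8), cursors c1@2 c2@6, authorship .1...2..
After op 2 (delete): buffer="ywchmk" (len 6), cursors c1@1 c2@4, authorship ......
After op 3 (add_cursor(0)): buffer="ywchmk" (len 6), cursors c3@0 c1@1 c2@4, authorship ......
After op 4 (move_right): buffer="ywchmk" (len 6), cursors c3@1 c1@2 c2@5, authorship ......
After op 5 (move_left): buffer="ywchmk" (len 6), cursors c3@0 c1@1 c2@4, authorship ......
After op 6 (add_cursor(6)): buffer="ywchmk" (len 6), cursors c3@0 c1@1 c2@4 c4@6, authorship ......

Answer: ywchmk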